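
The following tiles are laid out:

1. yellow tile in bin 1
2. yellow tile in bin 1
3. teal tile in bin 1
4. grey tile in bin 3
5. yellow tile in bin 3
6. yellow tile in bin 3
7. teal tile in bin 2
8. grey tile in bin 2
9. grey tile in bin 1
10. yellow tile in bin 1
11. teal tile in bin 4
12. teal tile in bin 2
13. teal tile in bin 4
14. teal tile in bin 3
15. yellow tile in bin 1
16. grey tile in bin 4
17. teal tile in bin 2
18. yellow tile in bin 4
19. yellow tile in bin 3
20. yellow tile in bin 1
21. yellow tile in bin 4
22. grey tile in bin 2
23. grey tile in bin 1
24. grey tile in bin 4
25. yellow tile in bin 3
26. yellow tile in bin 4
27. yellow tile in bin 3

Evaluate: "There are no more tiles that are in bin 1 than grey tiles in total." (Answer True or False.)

False

tiles in bin 1: 8.
grey tiles: 7.
The claim requires 8 ≤ 7, which does not hold.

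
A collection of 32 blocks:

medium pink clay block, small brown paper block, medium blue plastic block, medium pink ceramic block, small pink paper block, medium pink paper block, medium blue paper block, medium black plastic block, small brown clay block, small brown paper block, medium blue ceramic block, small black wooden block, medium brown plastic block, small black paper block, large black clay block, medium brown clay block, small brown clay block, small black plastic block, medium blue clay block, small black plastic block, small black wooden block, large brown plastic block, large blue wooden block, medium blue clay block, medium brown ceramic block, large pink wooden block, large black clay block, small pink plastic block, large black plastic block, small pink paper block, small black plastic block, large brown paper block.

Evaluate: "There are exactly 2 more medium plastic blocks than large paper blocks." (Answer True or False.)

True

|medium plastic blocks| = 3.
|large paper blocks| = 1.
The claim requires 3 − 1 (= 2) to equal 2, which holds.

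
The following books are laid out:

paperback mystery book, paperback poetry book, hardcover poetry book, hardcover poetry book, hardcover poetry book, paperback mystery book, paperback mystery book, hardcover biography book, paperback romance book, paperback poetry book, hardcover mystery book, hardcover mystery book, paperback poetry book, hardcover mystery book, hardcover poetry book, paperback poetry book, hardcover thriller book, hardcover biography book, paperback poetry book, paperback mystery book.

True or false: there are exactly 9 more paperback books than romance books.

There are 10 paperback books.
There is 1 romance book.
The claim requires 10 − 1 (= 9) to equal 9, which holds.

True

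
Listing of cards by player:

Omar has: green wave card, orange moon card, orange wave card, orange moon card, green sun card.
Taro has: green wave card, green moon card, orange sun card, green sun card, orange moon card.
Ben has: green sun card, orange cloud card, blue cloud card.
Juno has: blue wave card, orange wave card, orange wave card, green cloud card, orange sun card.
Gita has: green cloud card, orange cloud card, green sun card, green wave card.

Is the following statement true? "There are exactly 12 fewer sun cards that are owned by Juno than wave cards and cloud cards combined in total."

False

Count of sun cards owned by Juno: 1.
wave cards: 7; cloud cards: 5; combined: 7 + 5 = 12.
The claim requires 12 − 1 (= 11) to equal 12, which does not hold.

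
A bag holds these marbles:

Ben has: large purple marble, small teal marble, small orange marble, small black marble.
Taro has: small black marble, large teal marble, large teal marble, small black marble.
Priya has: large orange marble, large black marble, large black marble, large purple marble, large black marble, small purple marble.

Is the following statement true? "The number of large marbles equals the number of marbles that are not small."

True

There are 8 large marbles.
There are 8 marbles that are not small.
The claim requires 8 = 8, which holds.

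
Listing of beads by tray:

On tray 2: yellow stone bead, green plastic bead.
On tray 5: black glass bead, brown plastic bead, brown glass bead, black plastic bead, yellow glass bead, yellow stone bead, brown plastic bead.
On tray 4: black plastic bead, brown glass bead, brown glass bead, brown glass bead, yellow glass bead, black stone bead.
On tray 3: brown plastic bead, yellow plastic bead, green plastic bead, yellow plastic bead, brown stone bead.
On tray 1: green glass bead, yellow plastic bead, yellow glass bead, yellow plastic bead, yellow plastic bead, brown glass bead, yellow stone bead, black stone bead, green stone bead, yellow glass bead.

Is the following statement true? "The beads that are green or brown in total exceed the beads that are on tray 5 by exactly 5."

False

There are 13 beads that are green or brown.
There are 7 beads on tray 5.
The claim requires 13 − 7 (= 6) to equal 5, which does not hold.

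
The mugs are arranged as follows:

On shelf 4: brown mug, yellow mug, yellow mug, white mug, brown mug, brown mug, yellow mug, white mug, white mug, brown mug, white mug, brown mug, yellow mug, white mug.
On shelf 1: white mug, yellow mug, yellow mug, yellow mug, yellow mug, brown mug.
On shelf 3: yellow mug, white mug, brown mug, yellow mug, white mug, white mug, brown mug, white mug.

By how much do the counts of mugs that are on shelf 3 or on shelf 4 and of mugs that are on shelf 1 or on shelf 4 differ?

mugs on shelf 3 or on shelf 4: 22. mugs on shelf 1 or on shelf 4: 20.
|22 − 20| = 22 − 20 = 2.

2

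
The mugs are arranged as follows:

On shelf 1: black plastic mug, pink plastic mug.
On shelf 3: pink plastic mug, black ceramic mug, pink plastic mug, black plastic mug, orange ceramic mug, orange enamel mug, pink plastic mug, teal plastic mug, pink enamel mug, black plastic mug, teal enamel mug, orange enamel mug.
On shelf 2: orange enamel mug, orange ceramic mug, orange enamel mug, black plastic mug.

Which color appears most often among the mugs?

Counts by color: orange 6, black 5, pink 5, teal 2.
The maximum is 6, held uniquely by orange.

orange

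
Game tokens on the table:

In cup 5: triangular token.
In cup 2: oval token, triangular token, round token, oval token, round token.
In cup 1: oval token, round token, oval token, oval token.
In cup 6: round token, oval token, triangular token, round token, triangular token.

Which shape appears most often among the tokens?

oval

Counts by shape: oval 6, round 5, triangular 4.
The maximum is 6, held uniquely by oval.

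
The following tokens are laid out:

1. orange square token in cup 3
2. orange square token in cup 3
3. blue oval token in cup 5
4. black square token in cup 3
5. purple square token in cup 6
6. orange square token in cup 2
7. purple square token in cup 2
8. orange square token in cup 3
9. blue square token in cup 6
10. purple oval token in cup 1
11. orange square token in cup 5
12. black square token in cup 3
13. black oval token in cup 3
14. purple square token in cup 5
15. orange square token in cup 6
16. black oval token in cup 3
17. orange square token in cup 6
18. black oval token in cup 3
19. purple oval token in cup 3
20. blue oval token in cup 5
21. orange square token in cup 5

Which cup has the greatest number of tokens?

Counts by cup: cup 3→9, cup 5→5, cup 6→4, cup 2→2, cup 1→1.
The maximum is 9, held uniquely by cup 3.

cup 3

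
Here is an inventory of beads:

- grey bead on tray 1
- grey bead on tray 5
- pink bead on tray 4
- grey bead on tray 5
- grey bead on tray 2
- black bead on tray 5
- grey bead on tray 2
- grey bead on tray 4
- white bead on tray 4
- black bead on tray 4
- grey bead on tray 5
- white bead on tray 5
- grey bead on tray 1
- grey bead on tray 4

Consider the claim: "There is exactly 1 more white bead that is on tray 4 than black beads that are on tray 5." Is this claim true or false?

|white beads on tray 4| = 1.
|black beads on tray 5| = 1.
The claim requires 1 − 1 (= 0) to equal 1, which does not hold.

False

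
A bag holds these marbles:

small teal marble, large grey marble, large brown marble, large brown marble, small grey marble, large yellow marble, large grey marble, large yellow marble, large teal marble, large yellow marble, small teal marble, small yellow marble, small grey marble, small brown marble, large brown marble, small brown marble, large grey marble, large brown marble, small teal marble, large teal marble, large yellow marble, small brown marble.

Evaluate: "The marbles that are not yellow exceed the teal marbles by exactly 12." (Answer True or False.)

True

marbles that are not yellow: 17.
teal marbles: 5.
The claim requires 17 − 5 (= 12) to equal 12, which holds.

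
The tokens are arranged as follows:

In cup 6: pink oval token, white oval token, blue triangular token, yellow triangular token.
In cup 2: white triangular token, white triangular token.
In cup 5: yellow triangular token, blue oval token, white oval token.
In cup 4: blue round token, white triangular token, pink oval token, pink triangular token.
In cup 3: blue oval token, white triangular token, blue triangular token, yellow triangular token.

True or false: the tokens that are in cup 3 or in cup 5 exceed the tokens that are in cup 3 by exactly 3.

|tokens in cup 3 or in cup 5| = 7.
|tokens in cup 3| = 4.
The claim requires 7 − 4 (= 3) to equal 3, which holds.

True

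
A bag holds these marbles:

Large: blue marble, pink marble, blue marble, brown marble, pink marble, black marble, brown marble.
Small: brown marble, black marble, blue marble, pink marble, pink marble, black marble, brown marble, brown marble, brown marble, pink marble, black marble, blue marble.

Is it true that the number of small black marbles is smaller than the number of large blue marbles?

|small black marbles| = 3.
|large blue marbles| = 2.
The claim requires 3 < 2, which does not hold.

False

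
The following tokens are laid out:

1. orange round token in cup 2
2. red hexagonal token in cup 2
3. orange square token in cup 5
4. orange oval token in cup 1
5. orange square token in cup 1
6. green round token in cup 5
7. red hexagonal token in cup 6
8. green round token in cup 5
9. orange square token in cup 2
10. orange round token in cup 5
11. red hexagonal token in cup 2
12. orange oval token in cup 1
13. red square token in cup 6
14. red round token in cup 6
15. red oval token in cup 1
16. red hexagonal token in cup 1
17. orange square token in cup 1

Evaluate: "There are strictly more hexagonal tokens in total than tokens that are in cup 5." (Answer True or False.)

False

There are 4 hexagonal tokens.
There are 4 tokens in cup 5.
The claim requires 4 > 4, which does not hold.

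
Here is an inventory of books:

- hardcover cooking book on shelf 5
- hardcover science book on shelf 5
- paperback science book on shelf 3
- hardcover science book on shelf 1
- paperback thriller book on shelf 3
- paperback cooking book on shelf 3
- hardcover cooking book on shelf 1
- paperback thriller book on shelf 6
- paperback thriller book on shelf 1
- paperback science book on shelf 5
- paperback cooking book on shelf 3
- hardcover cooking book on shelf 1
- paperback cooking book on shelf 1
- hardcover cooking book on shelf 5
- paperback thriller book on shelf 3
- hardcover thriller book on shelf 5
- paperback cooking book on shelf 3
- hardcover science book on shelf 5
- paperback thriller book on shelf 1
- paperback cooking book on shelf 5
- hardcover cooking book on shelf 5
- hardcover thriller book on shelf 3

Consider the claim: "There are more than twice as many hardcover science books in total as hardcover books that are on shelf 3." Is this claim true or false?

|hardcover science books| = 3.
|hardcover books on shelf 3| = 1.
The claim requires 3 > 2 × 1 = 2, which holds.

True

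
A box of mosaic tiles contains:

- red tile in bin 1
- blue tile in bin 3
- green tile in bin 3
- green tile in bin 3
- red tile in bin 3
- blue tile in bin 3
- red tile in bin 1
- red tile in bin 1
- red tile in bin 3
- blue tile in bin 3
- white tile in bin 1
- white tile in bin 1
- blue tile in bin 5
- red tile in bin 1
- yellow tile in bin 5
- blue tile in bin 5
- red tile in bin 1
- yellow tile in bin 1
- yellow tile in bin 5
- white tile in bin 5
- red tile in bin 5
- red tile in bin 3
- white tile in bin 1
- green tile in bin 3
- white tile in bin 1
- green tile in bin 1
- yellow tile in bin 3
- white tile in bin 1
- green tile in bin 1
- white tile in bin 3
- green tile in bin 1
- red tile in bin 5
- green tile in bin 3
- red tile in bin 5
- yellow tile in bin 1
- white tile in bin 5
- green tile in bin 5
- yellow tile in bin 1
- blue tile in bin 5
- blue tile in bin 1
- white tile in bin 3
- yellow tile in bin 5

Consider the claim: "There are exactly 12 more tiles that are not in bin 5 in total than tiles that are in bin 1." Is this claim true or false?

There are 30 tiles that are not in bin 5.
There are 17 tiles in bin 1.
The claim requires 30 − 17 (= 13) to equal 12, which does not hold.

False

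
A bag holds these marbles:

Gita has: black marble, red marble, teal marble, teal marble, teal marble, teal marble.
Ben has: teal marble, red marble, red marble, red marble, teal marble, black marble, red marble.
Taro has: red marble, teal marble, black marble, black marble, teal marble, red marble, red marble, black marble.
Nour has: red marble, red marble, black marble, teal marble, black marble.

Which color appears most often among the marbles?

Counts by color: red 10, teal 9, black 7.
The maximum is 10, held uniquely by red.

red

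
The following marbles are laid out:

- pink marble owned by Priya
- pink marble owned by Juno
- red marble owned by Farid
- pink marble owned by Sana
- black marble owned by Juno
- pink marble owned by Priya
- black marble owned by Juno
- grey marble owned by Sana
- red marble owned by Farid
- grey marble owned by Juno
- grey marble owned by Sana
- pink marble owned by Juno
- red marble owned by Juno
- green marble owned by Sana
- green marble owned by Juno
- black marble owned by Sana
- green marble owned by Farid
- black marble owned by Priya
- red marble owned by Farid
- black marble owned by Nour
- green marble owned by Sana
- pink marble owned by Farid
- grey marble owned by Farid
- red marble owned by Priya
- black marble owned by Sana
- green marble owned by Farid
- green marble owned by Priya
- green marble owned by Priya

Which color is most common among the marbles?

green

Counts by color: green 7, pink 6, black 6, red 5, grey 4.
The maximum is 7, held uniquely by green.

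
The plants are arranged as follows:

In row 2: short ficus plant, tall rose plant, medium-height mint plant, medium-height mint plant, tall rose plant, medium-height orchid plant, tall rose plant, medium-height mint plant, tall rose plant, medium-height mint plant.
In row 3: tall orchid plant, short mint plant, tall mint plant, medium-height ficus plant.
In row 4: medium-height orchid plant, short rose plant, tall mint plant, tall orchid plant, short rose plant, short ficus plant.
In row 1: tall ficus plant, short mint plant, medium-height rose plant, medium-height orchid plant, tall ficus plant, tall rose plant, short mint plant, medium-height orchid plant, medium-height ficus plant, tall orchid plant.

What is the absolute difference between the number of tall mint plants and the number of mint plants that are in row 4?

1

tall mint plants: 2. mint plants in row 4: 1.
|2 − 1| = 2 − 1 = 1.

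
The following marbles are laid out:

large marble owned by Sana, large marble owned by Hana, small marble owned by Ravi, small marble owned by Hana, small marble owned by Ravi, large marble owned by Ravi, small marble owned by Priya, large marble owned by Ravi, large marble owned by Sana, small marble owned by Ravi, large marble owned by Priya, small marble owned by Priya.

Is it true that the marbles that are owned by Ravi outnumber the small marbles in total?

Count of marbles owned by Ravi: 5.
There are 6 small marbles.
The claim requires 5 > 6, which does not hold.

False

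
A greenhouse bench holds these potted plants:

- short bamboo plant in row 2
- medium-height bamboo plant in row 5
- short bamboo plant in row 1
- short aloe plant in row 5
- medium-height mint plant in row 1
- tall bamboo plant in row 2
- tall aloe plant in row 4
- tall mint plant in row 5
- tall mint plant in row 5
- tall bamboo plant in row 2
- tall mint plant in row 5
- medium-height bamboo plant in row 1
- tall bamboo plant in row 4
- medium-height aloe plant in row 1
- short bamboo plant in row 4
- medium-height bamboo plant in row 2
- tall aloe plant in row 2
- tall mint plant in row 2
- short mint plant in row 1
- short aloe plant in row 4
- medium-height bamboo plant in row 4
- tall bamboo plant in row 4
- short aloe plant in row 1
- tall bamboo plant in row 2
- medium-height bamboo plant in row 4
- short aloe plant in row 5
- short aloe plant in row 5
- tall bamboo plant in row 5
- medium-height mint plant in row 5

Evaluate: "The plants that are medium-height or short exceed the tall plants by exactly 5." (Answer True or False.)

True

There are 17 plants that are medium-height or short.
There are 12 tall plants.
The claim requires 17 − 12 (= 5) to equal 5, which holds.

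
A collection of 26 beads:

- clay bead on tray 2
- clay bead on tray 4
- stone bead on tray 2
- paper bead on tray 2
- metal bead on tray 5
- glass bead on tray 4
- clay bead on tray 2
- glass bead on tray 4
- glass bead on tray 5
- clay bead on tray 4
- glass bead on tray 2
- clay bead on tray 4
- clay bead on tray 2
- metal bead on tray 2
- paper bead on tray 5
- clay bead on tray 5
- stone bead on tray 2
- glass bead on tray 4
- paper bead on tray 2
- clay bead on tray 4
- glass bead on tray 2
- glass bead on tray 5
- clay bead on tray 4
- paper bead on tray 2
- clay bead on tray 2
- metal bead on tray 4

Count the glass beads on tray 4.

3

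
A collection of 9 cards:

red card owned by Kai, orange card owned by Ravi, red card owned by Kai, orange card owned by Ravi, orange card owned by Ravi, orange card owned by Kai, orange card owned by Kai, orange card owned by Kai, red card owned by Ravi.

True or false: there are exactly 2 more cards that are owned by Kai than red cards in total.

Count of cards owned by Kai: 5.
There are 3 red cards.
The claim requires 5 − 3 (= 2) to equal 2, which holds.

True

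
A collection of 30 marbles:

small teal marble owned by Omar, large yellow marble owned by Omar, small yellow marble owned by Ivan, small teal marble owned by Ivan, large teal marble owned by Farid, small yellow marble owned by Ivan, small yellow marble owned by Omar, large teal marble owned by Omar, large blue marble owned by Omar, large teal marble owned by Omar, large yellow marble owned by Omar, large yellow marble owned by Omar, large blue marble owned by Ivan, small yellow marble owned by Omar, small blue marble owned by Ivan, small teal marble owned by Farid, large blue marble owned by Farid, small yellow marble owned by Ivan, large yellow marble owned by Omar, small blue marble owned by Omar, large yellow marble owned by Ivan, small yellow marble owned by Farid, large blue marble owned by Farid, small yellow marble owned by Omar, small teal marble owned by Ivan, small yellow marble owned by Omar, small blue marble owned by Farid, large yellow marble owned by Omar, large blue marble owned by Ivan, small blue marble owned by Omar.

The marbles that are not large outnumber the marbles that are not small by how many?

2

marbles that are not large: 16.
marbles that are not small: 14.
16 − 14 = 2.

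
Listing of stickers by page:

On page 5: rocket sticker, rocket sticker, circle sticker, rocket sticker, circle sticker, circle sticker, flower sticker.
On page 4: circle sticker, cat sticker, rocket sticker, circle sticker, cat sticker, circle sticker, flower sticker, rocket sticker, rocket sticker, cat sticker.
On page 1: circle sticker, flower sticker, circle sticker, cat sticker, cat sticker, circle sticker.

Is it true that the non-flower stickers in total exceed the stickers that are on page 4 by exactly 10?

non-flower stickers: 20.
stickers on page 4: 10.
The claim requires 20 − 10 (= 10) to equal 10, which holds.

True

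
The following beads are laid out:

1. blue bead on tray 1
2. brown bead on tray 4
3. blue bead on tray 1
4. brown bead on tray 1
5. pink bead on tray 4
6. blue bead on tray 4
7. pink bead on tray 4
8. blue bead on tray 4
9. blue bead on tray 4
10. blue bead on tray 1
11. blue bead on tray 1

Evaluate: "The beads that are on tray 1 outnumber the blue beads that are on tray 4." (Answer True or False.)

True

beads on tray 1: 5.
blue beads on tray 4: 3.
The claim requires 5 > 3, which holds.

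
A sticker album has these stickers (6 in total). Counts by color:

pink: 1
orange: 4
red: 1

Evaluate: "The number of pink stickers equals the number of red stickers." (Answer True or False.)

|pink stickers| = 1.
|red stickers| = 1.
The claim requires 1 = 1, which holds.

True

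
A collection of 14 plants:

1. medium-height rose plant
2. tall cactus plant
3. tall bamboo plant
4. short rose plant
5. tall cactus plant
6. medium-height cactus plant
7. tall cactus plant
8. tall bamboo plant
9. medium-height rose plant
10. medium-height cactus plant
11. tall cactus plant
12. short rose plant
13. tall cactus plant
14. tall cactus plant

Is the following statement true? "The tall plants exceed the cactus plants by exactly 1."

|tall plants| = 8.
|cactus plants| = 8.
The claim requires 8 − 8 (= 0) to equal 1, which does not hold.

False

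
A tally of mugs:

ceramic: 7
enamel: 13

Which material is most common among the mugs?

Counts by material: enamel 13, ceramic 7.
The maximum is 13, held uniquely by enamel.

enamel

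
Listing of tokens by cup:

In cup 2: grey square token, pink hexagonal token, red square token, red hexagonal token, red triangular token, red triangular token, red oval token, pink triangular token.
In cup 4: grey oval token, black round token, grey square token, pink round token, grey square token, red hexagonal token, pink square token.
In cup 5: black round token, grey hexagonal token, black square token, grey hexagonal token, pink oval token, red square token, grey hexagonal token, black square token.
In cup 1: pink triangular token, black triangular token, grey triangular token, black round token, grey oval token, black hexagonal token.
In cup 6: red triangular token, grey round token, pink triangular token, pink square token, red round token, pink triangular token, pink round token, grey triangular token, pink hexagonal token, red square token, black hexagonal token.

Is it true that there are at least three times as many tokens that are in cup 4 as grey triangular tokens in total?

True

tokens in cup 4: 7.
grey triangular tokens: 2.
The claim requires 7 ≥ 3 × 2 = 6, which holds.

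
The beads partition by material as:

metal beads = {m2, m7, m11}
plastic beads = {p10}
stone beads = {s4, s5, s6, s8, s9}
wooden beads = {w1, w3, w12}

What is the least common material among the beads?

plastic

Counts by material: stone 5, wooden 3, metal 3, plastic 1.
The minimum is 1, held uniquely by plastic.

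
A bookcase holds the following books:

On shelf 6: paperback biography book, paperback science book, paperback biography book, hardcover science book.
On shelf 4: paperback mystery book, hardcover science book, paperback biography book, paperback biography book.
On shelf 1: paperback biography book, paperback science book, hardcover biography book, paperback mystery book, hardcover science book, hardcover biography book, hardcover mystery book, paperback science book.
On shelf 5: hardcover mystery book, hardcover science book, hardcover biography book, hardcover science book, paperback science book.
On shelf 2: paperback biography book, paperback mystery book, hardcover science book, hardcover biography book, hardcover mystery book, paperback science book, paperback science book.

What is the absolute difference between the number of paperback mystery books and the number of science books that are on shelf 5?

0

paperback mystery books: 3. science books on shelf 5: 3.
|3 − 3| = 3 − 3 = 0.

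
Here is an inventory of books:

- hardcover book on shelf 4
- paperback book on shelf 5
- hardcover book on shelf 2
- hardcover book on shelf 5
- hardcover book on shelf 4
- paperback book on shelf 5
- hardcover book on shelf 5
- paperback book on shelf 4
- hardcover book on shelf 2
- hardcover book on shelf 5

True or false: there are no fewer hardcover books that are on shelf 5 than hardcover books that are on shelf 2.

True

hardcover books on shelf 5: 3.
hardcover books on shelf 2: 2.
The claim requires 3 ≥ 2, which holds.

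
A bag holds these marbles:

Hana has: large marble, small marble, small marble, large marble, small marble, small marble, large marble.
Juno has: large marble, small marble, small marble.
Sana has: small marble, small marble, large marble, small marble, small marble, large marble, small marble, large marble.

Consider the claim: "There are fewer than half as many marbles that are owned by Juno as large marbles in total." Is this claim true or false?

True

|marbles owned by Juno| = 3.
|large marbles| = 7.
The claim requires 2 × 3 = 6 < 7, which holds.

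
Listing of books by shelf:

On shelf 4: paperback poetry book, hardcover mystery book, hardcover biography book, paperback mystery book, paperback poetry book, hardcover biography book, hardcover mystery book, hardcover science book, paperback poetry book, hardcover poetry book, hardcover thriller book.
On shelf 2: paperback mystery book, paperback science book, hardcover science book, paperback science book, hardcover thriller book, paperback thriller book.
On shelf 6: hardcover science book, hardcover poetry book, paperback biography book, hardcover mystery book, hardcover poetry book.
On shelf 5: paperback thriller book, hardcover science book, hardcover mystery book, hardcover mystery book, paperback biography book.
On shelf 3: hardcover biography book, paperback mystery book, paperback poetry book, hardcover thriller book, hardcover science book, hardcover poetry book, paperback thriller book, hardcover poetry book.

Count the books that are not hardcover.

14

Total books: 35; with the excluded value: 21; remaining 35 − 21 = 14.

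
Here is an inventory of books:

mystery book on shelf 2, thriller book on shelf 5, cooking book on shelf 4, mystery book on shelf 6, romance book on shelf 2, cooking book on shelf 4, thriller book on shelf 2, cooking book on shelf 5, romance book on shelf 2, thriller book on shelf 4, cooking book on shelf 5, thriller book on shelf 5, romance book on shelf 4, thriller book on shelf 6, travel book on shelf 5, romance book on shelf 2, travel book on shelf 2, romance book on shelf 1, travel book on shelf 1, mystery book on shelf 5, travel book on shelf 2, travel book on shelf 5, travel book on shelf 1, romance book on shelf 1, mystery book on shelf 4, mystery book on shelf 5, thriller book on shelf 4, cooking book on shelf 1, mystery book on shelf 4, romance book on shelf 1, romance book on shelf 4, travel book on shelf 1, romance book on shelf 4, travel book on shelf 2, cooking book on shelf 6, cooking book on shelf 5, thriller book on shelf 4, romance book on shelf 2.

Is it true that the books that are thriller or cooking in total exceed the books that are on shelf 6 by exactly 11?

There are 14 books that are thriller or cooking.
There are 3 books on shelf 6.
The claim requires 14 − 3 (= 11) to equal 11, which holds.

True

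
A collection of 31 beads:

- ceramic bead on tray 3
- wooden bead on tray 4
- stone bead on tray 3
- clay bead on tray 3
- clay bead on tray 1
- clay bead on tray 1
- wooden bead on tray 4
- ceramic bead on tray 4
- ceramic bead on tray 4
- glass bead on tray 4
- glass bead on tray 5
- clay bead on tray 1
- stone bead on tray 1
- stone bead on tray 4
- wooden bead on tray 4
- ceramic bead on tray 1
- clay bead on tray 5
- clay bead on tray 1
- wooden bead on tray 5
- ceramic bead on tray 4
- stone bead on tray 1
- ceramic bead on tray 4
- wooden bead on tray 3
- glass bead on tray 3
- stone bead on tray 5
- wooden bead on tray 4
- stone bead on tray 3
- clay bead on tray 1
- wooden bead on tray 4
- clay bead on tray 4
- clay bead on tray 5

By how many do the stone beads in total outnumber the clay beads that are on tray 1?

stone beads: 6.
clay beads on tray 1: 5.
6 − 5 = 1.

1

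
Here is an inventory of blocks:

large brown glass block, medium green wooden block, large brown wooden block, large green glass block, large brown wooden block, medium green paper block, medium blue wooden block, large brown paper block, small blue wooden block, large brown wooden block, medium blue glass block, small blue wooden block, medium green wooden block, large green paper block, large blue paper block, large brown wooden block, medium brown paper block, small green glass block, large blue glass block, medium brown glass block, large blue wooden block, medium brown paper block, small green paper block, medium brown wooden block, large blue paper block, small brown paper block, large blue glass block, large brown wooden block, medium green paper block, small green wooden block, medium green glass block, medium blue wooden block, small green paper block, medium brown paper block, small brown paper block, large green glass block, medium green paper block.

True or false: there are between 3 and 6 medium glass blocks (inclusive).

True

There are 3 medium glass blocks.
The claim requires 3 ≤ 3 ≤ 6, which holds.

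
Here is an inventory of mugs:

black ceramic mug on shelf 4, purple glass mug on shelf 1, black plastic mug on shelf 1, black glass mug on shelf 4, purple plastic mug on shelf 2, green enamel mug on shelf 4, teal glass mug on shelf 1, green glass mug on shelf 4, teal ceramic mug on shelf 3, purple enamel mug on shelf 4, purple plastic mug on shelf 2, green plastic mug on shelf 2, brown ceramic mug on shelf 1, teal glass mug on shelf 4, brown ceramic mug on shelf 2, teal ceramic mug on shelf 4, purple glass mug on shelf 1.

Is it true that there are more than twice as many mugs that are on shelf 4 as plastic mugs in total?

|mugs on shelf 4| = 7.
|plastic mugs| = 4.
The claim requires 7 > 2 × 4 = 8, which does not hold.

False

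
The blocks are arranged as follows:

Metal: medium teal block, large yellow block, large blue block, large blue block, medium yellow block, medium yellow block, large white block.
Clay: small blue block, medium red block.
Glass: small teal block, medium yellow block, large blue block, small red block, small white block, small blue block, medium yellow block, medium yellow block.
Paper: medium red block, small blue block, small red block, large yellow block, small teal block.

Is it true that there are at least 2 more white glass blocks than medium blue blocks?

False

white glass blocks: 1.
medium blue blocks: 0.
The claim requires 1 − 0 = 1 ≥ 2, which does not hold.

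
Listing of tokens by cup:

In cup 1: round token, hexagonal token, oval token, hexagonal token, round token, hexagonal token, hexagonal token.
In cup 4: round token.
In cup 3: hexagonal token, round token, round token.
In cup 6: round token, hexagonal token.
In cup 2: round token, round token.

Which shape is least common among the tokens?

Counts by shape: round 8, hexagonal 6, oval 1.
The minimum is 1, held uniquely by oval.

oval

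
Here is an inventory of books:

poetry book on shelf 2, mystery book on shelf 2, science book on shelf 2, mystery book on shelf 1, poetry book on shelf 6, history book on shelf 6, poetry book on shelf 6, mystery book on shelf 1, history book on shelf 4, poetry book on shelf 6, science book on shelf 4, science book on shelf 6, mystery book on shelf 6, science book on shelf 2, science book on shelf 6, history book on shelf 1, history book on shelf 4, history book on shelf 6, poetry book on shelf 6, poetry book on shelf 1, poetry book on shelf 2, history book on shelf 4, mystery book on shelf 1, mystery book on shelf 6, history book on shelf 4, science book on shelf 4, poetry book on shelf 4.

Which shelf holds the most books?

Counts by shelf: shelf 6→10, shelf 4→7, shelf 2→5, shelf 1→5.
The maximum is 10, held uniquely by shelf 6.

shelf 6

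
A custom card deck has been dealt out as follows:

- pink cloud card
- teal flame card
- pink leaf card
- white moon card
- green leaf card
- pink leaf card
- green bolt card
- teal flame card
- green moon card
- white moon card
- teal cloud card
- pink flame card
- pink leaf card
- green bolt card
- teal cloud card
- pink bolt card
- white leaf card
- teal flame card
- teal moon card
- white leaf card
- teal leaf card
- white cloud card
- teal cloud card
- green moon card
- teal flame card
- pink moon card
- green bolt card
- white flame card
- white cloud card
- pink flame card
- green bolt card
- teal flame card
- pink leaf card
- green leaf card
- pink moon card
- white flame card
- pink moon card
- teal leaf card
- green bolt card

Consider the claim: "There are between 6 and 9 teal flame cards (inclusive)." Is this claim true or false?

There are 5 teal flame cards.
The claim requires 6 ≤ 5 ≤ 9, which does not hold.

False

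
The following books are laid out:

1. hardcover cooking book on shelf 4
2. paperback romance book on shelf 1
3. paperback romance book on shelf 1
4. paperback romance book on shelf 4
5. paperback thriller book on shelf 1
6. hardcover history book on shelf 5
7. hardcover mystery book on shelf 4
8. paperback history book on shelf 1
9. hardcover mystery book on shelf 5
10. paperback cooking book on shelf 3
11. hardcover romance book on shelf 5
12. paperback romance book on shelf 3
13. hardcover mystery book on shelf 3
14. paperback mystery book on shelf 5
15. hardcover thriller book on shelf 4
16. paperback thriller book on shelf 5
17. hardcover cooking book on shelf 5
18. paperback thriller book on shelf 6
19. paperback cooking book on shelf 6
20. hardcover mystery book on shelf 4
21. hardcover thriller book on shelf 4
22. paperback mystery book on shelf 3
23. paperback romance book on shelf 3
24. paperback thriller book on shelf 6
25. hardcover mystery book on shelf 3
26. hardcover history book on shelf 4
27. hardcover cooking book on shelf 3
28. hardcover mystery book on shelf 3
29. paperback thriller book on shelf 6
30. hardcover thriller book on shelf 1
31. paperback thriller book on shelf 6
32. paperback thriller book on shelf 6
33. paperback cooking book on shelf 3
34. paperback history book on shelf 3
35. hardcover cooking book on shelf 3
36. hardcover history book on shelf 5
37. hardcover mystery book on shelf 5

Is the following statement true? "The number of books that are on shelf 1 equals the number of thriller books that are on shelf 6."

True

books on shelf 1: 5.
thriller books on shelf 6: 5.
The claim requires 5 = 5, which holds.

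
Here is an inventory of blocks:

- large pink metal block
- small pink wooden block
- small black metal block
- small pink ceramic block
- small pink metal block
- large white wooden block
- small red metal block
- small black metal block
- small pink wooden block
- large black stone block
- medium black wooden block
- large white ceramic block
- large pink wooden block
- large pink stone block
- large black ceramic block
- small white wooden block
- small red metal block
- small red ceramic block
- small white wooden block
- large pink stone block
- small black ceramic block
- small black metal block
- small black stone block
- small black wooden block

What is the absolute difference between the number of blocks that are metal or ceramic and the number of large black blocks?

10

blocks that are metal or ceramic: 12. large black blocks: 2.
|12 − 2| = 12 − 2 = 10.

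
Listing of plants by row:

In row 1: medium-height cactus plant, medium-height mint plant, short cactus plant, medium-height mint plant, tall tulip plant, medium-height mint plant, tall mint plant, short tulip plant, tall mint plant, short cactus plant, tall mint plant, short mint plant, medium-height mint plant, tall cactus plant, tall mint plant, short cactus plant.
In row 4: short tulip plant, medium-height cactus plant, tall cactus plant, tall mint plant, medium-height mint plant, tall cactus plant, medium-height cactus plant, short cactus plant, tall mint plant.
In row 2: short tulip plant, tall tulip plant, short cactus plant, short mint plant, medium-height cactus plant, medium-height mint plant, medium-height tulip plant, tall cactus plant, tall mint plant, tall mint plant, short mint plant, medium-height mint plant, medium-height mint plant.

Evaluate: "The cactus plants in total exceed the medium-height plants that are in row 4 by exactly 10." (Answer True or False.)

True

There are 13 cactus plants.
There are 3 medium-height plants in row 4.
The claim requires 13 − 3 (= 10) to equal 10, which holds.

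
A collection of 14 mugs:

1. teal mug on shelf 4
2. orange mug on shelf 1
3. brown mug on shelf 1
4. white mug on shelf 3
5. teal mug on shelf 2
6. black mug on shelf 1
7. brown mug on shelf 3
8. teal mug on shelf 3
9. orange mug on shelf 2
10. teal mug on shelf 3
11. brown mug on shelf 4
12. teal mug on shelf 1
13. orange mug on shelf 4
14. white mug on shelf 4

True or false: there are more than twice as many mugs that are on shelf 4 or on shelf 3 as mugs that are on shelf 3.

mugs on shelf 4 or on shelf 3: 8.
mugs on shelf 3: 4.
The claim requires 8 > 2 × 4 = 8, which does not hold.

False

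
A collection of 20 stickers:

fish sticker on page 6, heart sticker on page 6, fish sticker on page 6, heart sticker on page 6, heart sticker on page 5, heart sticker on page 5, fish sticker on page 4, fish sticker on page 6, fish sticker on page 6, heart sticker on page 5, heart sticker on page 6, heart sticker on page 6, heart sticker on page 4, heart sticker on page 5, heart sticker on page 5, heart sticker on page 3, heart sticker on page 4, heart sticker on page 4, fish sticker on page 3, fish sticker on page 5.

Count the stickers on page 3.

2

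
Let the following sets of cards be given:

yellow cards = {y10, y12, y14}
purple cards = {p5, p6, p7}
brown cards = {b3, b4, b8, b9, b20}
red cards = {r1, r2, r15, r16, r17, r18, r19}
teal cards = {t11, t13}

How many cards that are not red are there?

13

Total cards: 20; with the excluded value: 7; remaining 20 − 7 = 13.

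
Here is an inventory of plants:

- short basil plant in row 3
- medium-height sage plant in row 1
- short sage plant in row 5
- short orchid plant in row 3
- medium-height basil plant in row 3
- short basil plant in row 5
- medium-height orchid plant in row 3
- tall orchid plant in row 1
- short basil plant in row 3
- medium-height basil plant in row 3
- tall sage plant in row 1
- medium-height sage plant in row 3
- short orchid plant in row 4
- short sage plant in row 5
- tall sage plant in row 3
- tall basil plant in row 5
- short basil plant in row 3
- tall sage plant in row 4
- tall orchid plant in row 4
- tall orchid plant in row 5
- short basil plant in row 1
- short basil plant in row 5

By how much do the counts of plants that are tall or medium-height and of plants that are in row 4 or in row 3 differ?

plants that are tall or medium-height: 12. plants in row 4 or in row 3: 12.
|12 − 12| = 12 − 12 = 0.

0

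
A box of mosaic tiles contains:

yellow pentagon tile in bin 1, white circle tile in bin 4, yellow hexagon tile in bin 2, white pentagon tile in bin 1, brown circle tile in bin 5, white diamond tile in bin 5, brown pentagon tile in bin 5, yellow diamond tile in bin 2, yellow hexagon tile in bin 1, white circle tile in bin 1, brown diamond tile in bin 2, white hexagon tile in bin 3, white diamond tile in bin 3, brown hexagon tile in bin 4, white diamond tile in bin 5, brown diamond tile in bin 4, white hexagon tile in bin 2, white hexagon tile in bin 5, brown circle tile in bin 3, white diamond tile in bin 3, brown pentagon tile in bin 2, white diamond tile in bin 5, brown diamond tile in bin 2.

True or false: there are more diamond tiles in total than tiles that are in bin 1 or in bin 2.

False

diamond tiles: 9.
tiles in bin 1 or in bin 2: 10.
The claim requires 9 > 10, which does not hold.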